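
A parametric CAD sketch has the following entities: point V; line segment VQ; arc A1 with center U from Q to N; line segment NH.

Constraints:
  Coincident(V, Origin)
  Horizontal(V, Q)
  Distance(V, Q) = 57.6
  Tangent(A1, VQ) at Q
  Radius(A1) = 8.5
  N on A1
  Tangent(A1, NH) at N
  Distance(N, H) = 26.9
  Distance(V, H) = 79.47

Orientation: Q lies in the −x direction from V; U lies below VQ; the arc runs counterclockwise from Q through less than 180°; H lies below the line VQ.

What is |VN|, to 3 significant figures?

66.1

V is at the origin; V and Q share the same y with |VQ| = 57.6 and Q on the −x side, so Q = (-57.6, 0.00). A1 meets VQ tangentially, so UQ is at right angles to VQ, so U = Q + (0, -8.5) = (-57.6, -8.50). Since UN ⟂ NH (tangency), |UH| = √(8.5² + 26.9²) = 28.2 regardless of where N sits on A1. So H lies on both circle(V, 79.47) and circle(U, 28.2); the below-VQ intersection is H = (-72.6, -32.4). N is the foot of the tangent from H: N = (-65.8, -6.37).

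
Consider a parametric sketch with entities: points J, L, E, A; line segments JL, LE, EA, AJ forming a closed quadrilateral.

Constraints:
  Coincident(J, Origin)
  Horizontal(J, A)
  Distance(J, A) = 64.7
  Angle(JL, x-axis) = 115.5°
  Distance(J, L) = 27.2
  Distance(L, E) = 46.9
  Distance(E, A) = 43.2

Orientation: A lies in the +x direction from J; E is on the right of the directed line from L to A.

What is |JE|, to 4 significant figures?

23.56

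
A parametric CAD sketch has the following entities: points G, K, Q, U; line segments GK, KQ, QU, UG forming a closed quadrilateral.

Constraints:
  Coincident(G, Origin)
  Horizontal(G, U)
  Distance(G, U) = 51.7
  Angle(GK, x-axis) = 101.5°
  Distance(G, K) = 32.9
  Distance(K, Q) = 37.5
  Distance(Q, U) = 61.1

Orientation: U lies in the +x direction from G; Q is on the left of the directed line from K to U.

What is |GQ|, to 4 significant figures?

59.29

Checks: |KQ| = 37.50 ✓; |QU| = 61.10 ✓.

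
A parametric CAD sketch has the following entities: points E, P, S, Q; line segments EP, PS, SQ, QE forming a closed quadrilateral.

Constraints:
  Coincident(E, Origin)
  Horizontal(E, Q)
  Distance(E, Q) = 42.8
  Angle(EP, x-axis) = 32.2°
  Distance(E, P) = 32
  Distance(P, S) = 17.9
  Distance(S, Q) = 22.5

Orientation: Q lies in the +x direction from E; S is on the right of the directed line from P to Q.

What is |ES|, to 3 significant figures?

20.3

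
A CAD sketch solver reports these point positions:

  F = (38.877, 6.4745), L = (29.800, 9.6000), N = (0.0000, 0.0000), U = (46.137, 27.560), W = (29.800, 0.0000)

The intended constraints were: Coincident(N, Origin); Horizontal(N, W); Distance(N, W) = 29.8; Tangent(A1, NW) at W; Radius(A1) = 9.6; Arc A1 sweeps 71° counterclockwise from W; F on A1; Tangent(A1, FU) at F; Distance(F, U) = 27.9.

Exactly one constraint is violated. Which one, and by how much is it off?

Distance(F, U) = 27.9 — off by 5.60.

N = (0.00, 0.00) ✓; N.y = 0.00, W.y = 0.00 ✓; |NW| = 29.80 ✓; ∠(LW, WN) = 90.00° ✓; |LW| = 9.600 ✓; bearing(L→F) − bearing(L→W) = 71.00° ✓; |LF| = 9.600 ✓; ∠(LF, FU) = 90.00° ✓; |FU| = 22.30 ✗.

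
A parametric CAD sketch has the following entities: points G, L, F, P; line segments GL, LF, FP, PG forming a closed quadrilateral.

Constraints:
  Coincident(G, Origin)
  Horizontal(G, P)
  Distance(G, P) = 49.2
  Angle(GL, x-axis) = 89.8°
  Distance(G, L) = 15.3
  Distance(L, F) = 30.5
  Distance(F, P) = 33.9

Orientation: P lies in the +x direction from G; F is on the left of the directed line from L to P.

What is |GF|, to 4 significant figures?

38.95

Checks: |LF| = 30.50 ✓; |FP| = 33.90 ✓.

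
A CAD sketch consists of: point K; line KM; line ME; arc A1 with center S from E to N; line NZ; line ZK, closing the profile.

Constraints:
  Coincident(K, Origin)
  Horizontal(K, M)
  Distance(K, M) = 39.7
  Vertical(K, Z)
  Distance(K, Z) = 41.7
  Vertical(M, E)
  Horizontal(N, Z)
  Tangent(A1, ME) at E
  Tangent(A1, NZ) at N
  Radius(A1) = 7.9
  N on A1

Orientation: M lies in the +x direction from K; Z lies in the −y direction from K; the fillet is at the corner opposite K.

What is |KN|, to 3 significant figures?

52.4

The virtual corner opposite K is at (39.7, -41.7). The tangent condition forces SE to be normal to ME and A1 meets NZ tangentially, so SN is at right angles to NZ, with radius 7.9, so the center S sits 7.9 in from both sides at S = (31.8, -33.8). That places the tangent points at E = (39.7, -33.8) on ME and N = (31.8, -41.7) on NZ. Then |KN| = |N − K| = 52.4.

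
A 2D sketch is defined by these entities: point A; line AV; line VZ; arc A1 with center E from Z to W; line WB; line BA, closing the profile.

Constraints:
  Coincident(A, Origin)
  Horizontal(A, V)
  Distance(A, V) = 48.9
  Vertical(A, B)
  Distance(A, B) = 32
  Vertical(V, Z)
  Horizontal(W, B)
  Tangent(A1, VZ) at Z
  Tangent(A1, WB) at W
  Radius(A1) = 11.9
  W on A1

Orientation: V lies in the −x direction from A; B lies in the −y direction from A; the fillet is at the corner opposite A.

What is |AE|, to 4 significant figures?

42.11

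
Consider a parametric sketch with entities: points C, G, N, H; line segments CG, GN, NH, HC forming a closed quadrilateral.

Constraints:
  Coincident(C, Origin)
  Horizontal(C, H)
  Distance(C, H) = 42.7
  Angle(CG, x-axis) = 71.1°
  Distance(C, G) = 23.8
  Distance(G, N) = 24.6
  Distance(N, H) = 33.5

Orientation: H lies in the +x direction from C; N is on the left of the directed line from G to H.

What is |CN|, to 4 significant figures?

43.82

Checks: |GN| = 24.60 ✓; |NH| = 33.50 ✓.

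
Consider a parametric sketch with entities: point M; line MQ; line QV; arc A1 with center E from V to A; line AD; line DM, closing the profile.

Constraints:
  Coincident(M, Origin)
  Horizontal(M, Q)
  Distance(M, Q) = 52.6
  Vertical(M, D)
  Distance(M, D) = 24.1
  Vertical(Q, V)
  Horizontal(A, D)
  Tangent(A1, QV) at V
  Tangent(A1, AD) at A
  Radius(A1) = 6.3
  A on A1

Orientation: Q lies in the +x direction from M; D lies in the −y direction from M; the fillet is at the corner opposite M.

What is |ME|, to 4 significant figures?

49.60

M is at the origin; MQ is horizontal with |MQ| = 52.6 and Q on the +x side, so Q = (52.60, 0.000). M and D share the same x with |MD| = 24.1 and D on the −y side, so D = (0.000, -24.10). The virtual corner opposite M is at (52.60, -24.10). Since A1 is tangent to QV there, EV ⟂ QV and A1 meets AD tangentially, so EA is at right angles to AD, with radius 6.3, so the center E sits 6.3 in from both sides at E = (46.30, -17.80). Then |ME| = |E − M| = 49.60.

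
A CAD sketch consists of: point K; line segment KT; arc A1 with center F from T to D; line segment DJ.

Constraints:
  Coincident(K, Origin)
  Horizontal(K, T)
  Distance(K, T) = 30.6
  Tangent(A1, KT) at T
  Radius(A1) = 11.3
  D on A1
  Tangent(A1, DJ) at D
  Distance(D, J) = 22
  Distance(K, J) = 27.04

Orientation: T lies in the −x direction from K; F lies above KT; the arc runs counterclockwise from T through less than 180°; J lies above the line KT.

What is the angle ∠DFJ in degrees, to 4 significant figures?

62.81°

K is at the origin; K and T share the same y with |KT| = 30.6 and T on the −x side, so T = (-30.60, 0.000). Since A1 is tangent to KT there, FT ⟂ KT, so F = T + (0, 11.3) = (-30.60, 11.30). Since FD ⟂ DJ (tangency), |FJ| = √(11.3² + 22.0²) = 24.73 regardless of where D sits on A1. So J lies on both circle(K, 27.04) and circle(F, 24.73); the above-KT intersection is J = (-10.07, 25.09). D is the foot of the tangent from J: D = (-20.71, 5.837).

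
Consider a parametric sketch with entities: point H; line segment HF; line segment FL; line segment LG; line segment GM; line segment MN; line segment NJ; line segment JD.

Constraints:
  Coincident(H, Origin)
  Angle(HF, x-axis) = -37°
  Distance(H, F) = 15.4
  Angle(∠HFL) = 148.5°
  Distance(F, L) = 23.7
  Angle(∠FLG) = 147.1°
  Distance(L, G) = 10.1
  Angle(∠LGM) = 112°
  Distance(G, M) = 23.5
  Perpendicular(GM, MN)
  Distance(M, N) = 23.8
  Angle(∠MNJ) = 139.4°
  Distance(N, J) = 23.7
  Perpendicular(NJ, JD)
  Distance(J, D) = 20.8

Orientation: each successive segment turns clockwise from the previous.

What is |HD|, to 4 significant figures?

24.52

H is at the origin; HF runs at -37.0° with length 15.4, so F = (12.30, -9.268). ∠HFL = 148.5° gives FL at -68.50° from the x-axis; with |FL| = 23.7, L = (20.99, -31.32). ∠FLG = 147.1° gives LG at -101.4° from the x-axis; with |LG| = 10.1, G = (18.99, -41.22). ∠LGM = 112.0° gives GM at -169.4° from the x-axis; with |GM| = 23.5, M = (-4.110, -45.54). GM is perpendicular to MN, so MN runs at 100.6°; with |MN| = 23.8, N = (-8.488, -22.15). ∠MNJ = 139.4° gives NJ at 60.00° from the x-axis; with |NJ| = 23.7, J = (3.362, -1.624). NJ ⟂ JD, so JD runs at -30.00°; with |JD| = 20.8, D = (21.38, -12.02). Then |HD| = |D − H| = 24.52.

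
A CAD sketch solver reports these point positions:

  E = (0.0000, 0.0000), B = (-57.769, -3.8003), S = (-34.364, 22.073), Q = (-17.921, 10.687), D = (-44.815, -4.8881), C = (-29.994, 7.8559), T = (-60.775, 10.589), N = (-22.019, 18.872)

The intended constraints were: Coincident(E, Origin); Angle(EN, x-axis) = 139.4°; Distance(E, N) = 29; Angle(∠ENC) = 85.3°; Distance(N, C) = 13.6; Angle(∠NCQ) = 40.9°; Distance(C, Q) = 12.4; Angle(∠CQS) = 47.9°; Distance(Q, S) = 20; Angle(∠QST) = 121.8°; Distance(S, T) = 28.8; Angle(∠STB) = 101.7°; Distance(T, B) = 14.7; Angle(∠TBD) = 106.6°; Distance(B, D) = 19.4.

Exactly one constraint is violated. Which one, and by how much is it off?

Distance(B, D) = 19.4 — off by 6.40.

E = (0.00, 0.00) ✓; EN at 139.4° ✓; |EN| = 29.00 ✓; ∠ENC = 85.30° ✓; |NC| = 13.60 ✓; ∠NCQ = 40.90° ✓; |CQ| = 12.40 ✓; ∠CQS = 47.90° ✓; |QS| = 20.00 ✓; ∠QST = 121.8° ✓; |ST| = 28.80 ✓; ∠STB = 101.7° ✓; |TB| = 14.70 ✓; ∠TBD = 106.6° ✓; |BD| = 13.00 ✗.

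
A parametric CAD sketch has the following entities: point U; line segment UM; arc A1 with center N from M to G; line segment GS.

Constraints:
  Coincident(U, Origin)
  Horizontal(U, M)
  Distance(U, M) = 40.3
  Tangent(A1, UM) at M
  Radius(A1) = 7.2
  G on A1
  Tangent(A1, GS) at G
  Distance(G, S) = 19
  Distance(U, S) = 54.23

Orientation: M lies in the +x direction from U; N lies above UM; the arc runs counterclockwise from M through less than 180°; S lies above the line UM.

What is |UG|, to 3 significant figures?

48.0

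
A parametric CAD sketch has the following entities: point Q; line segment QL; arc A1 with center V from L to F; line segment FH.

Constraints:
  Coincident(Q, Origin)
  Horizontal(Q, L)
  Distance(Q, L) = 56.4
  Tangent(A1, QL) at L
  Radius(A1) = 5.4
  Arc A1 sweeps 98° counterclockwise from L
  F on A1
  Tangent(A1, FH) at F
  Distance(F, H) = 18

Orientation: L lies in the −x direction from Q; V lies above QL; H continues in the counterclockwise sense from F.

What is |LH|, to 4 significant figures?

24.14

Q is at the origin; QL is horizontal with |QL| = 56.4 and L on the −x side, so L = (-56.40, 0.000). The tangent condition forces VL to be normal to QL, so V = L + (0, 5.4) = (-56.40, 5.400). On A1, L sits at bearing -90° from V; a 98° counterclockwise sweep puts F at bearing 8°, so F = V + 5.4·(cos 8°, sin 8°) = (-51.05, 6.152). Since A1 is tangent to FH there, VF ⟂ FH, so FH runs along (−sin 8°, cos 8°); with |FH| = 18.0, H = (-53.56, 23.98). Then |LH| = |H − L| = 24.14.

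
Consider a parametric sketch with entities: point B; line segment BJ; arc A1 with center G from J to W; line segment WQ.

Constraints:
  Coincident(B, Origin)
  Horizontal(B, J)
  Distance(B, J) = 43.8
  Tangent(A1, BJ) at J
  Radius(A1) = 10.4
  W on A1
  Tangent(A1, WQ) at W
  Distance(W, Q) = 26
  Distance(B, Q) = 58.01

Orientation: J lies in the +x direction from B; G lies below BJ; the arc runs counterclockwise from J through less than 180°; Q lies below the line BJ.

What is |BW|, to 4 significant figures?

36.92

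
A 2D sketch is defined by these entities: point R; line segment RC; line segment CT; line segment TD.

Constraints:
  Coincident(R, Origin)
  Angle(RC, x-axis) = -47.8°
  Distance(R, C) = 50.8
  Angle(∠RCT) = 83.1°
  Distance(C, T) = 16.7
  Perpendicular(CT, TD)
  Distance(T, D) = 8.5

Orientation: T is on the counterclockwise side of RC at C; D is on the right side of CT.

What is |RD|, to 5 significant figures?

59.877

R is at the origin; RC runs at -47.8° with length 50.8, so C = 50.8·(cos -47.8°, sin -47.8°) = (34.123, -37.633). ∠RCT = 83.1°, so CT runs at -47.8° + (180° − 83.1°) = 49.100° from the x-axis; with |CT| = 16.7, T = C + 16.7·(cos 49.100°, sin 49.100°) = (45.058, -25.010). The perpendicularity gives TD at right angles to CT; with |TD| = 8.5 on the right of CT, D = T + 8.5·(0.75585, -0.65474) = (51.482, -30.575). Then |RD| = |D − R| = 59.877.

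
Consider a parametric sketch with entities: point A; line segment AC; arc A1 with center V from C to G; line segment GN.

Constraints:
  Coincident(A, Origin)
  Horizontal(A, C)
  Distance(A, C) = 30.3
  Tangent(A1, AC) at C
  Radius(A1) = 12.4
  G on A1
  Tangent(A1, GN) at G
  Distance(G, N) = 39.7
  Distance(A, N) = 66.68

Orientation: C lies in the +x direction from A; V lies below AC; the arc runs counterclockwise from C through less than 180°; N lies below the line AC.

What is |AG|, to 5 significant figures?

27.460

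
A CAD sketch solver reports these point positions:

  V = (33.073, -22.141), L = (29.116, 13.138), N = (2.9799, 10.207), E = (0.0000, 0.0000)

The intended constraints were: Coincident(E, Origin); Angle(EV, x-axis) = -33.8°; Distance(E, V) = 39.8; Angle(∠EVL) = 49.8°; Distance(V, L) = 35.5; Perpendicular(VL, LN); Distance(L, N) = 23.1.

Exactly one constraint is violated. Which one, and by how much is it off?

Distance(L, N) = 23.1 — off by 3.20.

E = (0.00, 0.00) ✓; EV at -33.80° ✓; |EV| = 39.80 ✓; ∠EVL = 49.80° ✓; |VL| = 35.50 ✓; ∠(VL, LN) = 90.00° ✓; |LN| = 26.30 ✗.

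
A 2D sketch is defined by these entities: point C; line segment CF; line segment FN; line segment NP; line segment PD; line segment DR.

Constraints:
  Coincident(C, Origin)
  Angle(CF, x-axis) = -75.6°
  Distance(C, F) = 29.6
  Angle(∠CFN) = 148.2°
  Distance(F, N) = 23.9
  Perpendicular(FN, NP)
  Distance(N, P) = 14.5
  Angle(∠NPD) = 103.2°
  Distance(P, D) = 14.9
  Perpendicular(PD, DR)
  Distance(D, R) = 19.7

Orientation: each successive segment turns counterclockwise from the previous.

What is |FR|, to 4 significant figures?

5.059

C is at the origin; CF runs at -75.6° with length 29.6, so F = (7.361, -28.67). ∠CFN = 148.2° gives FN at -43.80° from the x-axis; with |FN| = 23.9, N = (24.61, -45.21). FN ⟂ NP, so NP runs at 46.20°; with |NP| = 14.5, P = (34.65, -34.75). ∠NPD = 103.2° gives PD at 123.0° from the x-axis; with |PD| = 14.9, D = (26.53, -22.25). The perpendicularity gives DR at right angles to PD, so DR runs at -147.0°; with |DR| = 19.7, R = (10.01, -32.98). Then |FR| = |R − F| = 5.059.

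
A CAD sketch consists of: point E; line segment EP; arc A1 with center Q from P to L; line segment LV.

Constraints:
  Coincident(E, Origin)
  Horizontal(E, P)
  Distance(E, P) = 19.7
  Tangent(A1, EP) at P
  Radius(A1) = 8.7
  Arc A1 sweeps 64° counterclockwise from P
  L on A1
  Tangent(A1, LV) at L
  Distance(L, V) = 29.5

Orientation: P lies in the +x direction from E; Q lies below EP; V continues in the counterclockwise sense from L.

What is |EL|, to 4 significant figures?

12.85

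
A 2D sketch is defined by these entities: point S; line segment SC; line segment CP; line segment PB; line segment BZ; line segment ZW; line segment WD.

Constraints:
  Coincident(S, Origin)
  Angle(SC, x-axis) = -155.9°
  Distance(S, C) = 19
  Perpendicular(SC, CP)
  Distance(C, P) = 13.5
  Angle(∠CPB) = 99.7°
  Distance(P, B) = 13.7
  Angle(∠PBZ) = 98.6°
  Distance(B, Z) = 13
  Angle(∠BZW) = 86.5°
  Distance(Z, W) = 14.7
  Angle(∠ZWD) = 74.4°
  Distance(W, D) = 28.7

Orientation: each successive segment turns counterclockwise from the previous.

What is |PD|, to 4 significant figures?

15.38

∠BZW = 86.5° gives ZW at -170.7° from the x-axis; with |ZW| = 14.7, W = (-14.38, -6.117). ∠ZWD = 74.4° gives WD at -65.10° from the x-axis; with |WD| = 28.7, D = (-2.299, -32.15). Then |PD| = |D − P| = 15.38.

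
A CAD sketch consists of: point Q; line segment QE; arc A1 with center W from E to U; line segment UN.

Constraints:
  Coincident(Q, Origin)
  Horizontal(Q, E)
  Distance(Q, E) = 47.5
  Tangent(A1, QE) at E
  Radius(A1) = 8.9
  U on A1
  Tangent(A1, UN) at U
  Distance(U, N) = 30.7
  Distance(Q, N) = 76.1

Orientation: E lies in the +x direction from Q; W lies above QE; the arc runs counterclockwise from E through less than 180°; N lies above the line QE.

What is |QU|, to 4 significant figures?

55.79

Q is at the origin; Q and E share the same y with |QE| = 47.5 and E on the +x side, so E = (47.50, 0.000). Since A1 is tangent to QE there, WE ⟂ QE, so W = E + (0, 8.9) = (47.50, 8.900). Since WU ⟂ UN (tangency), |WN| = √(8.9² + 30.7²) = 31.96 regardless of where U sits on A1. So N lies on both circle(Q, 76.1) and circle(W, 31.96); the above-QE intersection is N = (68.63, 32.89). U is the foot of the tangent from N: U = (55.55, 5.110).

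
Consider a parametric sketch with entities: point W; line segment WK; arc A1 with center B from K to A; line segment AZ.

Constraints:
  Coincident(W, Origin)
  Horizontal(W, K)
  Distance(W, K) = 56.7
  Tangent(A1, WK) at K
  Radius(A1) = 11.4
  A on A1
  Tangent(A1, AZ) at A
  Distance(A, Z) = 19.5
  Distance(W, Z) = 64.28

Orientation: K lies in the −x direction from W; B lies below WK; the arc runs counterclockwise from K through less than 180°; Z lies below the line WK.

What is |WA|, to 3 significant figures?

68.4

W is at the origin; W and K share the same y with |WK| = 56.7 and K on the −x side, so K = (-56.7, 0.00). The tangent condition forces BK to be normal to WK, so B = K + (0, -11.4) = (-56.7, -11.4). Since BA ⟂ AZ (tangency), |BZ| = √(11.4² + 19.5²) = 22.6 regardless of where A sits on A1. So Z lies on both circle(W, 64.28) and circle(B, 22.6); the below-WK intersection is Z = (-54.6, -33.9). A is the foot of the tangent from Z: A = (-66.0, -18.0).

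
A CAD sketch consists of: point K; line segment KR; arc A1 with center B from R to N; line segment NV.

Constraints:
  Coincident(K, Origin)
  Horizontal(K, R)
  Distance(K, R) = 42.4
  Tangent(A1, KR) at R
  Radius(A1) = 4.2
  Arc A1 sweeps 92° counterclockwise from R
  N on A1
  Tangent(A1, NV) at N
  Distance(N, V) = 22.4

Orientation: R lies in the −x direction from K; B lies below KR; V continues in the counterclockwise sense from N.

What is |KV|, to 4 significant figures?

53.04

K is at the origin; K and R share the same y with |KR| = 42.4 and R on the −x side, so R = (-42.40, 0.000). Tangency of A1 to KR means the radius BR is perpendicular to KR, so B = R + (0, -4.2) = (-42.40, -4.200). On A1, R sits at bearing 90° from B; a 92° counterclockwise sweep puts N at bearing 182°, so N = B + 4.2·(cos 182°, sin 182°) = (-46.60, -4.347). Since A1 is tangent to NV there, BN ⟂ NV, so NV runs along (−sin 182°, cos 182°); with |NV| = 22.4, V = (-45.82, -26.73). Then |KV| = |V − K| = 53.04.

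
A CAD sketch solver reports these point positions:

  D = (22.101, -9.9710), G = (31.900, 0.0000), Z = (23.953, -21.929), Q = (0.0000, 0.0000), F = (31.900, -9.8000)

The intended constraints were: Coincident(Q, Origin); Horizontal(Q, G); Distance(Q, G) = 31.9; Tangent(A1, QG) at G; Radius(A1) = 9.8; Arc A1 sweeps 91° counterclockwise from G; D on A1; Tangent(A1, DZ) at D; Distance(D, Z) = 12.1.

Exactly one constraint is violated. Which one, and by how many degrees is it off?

Tangent(A1, DZ) at D — off by 7.80°.

Q = (0.00, 0.00) ✓; Q.y = 0.00, G.y = 0.00 ✓; |QG| = 31.90 ✓; ∠(FG, GQ) = 90.00° ✓; |FG| = 9.800 ✓; bearing(F→D) − bearing(F→G) = 91.00° ✓; |FD| = 9.800 ✓; ∠(FD, DZ) = 82.20° ✗; |DZ| = 12.10 ✓.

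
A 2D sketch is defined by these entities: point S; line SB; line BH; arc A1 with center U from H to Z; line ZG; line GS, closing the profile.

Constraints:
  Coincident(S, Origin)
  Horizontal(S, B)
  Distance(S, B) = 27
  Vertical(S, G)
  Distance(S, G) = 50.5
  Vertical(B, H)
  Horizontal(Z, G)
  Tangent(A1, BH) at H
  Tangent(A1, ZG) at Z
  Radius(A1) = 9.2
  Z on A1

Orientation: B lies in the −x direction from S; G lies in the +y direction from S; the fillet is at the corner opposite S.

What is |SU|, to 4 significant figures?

44.97

S is at the origin; SB is horizontal with |SB| = 27.0 and B on the −x side, so B = (-27.00, 0.000). S and G share the same x with |SG| = 50.5 and G on the +y side, so G = (0.000, 50.50). The virtual corner opposite S is at (-27.00, 50.50). Tangency of A1 to BH means the radius UH is perpendicular to BH and since A1 is tangent to ZG there, UZ ⟂ ZG, with radius 9.2, so the center U sits 9.2 in from both sides at U = (-17.80, 41.30). Then |SU| = |U − S| = 44.97.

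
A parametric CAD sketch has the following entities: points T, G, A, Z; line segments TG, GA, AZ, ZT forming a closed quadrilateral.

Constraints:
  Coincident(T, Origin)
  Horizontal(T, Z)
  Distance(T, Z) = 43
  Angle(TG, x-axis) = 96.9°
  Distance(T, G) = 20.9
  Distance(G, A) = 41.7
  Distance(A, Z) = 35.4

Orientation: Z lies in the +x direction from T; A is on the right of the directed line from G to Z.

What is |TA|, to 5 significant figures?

22.065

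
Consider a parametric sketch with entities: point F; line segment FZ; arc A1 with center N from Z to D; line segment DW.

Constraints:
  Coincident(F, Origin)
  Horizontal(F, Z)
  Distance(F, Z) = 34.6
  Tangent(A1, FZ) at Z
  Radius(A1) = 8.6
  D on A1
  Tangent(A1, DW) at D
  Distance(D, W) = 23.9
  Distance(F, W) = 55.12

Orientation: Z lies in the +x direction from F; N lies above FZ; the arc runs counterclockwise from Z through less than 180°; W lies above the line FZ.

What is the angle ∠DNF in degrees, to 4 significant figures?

161.5°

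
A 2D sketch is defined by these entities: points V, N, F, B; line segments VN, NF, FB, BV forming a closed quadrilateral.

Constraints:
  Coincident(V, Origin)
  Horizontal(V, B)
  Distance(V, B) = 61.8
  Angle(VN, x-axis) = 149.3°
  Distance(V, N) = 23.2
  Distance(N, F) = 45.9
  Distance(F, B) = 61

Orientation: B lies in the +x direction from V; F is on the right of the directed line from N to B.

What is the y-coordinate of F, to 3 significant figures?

-25.7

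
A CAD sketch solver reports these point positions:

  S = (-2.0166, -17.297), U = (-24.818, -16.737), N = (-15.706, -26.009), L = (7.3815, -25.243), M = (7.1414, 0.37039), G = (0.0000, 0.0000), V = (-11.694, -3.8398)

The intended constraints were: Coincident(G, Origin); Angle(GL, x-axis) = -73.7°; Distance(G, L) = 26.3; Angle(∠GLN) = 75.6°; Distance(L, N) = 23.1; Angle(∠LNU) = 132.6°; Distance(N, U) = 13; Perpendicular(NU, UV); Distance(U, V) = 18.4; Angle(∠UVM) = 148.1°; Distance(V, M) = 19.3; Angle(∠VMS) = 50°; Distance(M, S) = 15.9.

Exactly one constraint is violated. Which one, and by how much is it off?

Distance(M, S) = 15.9 — off by 4.00.

G = (0.00, 0.00) ✓; GL at -73.70° ✓; |GL| = 26.30 ✓; ∠GLN = 75.60° ✓; |LN| = 23.10 ✓; ∠LNU = 132.6° ✓; |NU| = 13.00 ✓; ∠(NU, UV) = 90.00° ✓; |UV| = 18.40 ✓; ∠UVM = 148.1° ✓; |VM| = 19.30 ✓; ∠VMS = 50.00° ✓; |MS| = 19.90 ✗.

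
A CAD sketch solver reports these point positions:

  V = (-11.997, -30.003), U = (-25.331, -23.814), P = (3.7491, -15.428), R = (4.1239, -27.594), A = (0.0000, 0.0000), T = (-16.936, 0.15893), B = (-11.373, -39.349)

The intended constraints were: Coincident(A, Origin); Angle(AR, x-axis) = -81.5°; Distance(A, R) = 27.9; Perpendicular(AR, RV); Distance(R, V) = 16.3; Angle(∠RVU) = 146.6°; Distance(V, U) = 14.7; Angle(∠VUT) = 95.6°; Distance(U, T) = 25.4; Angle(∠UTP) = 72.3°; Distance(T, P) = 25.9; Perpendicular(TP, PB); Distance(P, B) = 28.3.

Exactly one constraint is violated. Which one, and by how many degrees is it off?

Perpendicular(TP, PB) — off by 4.70°.

A = (0.00, 0.00) ✓; AR at -81.50° ✓; |AR| = 27.90 ✓; ∠(AR, RV) = 90.00° ✓; |RV| = 16.30 ✓; ∠RVU = 146.6° ✓; |VU| = 14.70 ✓; ∠VUT = 95.60° ✓; |UT| = 25.40 ✓; ∠UTP = 72.30° ✓; |TP| = 25.90 ✓; ∠(TP, PB) = 85.30° ✗; |PB| = 28.30 ✓.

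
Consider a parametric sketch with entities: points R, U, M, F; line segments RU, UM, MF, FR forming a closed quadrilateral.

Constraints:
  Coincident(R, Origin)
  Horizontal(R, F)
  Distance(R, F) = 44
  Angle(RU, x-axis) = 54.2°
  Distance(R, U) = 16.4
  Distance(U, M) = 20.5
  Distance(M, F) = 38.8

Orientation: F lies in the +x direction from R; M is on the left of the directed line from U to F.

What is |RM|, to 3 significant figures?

36.9

Checks: |UM| = 20.50 ✓; |MF| = 38.80 ✓.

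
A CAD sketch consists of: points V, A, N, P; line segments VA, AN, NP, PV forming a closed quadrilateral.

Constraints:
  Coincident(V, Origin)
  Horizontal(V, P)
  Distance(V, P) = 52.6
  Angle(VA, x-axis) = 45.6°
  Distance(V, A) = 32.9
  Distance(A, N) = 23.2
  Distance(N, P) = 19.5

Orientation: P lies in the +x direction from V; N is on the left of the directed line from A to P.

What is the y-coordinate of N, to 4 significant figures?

18.20

V is at the origin; VP is horizontal with |VP| = 52.6 and P in +x, so P = (52.6, 0). VA runs at 45.6° with |VA| = 32.9, so A = (23.02, 23.51). N is determined by |AN| = 23.2 and |NP| = 19.5 together: it lies at the intersection of circle(A, 23.2) and circle(P, 19.5). With |AP| = 37.78, the foot of the radical line on AP is 20.98 from A and the perpendicular offset is √(23.2² − 20.98²) = 9.898. Taking the left-of-AP solution: N = (45.60, 18.20).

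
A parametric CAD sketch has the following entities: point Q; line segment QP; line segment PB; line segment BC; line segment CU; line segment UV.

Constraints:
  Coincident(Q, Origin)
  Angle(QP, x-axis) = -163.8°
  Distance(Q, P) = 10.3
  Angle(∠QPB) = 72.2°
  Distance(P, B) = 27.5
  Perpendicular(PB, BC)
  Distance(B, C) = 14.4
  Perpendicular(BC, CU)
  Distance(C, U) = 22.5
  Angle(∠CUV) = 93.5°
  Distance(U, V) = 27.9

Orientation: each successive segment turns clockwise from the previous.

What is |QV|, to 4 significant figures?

23.26

BC is perpendicular to CU, so CU runs at -91.60°; with |CU| = 22.5, U = (4.643, 1.722). ∠CUV = 93.5° gives UV at -178.1° from the x-axis; with |UV| = 27.9, V = (-23.24, 0.7973). Then |QV| = |V − Q| = 23.26.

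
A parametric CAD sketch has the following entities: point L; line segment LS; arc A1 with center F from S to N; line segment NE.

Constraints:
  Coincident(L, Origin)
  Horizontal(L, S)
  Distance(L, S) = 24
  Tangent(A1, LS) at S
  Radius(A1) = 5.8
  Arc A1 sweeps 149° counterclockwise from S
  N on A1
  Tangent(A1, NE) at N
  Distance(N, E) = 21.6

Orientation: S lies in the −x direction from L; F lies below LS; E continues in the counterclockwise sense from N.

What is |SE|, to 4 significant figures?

26.84

L is at the origin; LS is horizontal with |LS| = 24.0 and S on the −x side, so S = (-24.00, 0.000). A1 meets LS tangentially, so FS is at right angles to LS, so F = S + (0, -5.8) = (-24.00, -5.800). On A1, S sits at bearing 90° from F; a 149° counterclockwise sweep puts N at bearing 239°, so N = F + 5.8·(cos 239°, sin 239°) = (-26.99, -10.77). The tangent condition forces FN to be normal to NE, so NE runs along (−sin 239°, cos 239°); with |NE| = 21.6, E = (-8.472, -21.90). Then |SE| = |E − S| = 26.84.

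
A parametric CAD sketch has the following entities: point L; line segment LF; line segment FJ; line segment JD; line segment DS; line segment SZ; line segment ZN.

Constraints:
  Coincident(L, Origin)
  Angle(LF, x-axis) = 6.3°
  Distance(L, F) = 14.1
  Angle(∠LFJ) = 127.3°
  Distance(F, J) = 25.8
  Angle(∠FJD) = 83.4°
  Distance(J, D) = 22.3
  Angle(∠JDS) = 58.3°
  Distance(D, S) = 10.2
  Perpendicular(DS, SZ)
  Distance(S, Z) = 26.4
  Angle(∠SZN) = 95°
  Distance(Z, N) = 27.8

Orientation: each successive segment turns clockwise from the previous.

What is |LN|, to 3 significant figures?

63.4

L is at the origin; LF runs at 6.3° with length 14.1, so F = (14.0, 1.55). ∠LFJ = 127.3° gives FJ at -46.4° from the x-axis; with |FJ| = 25.8, J = (31.8, -17.1). ∠FJD = 83.4° gives JD at -143° from the x-axis; with |JD| = 22.3, D = (14.0, -30.6). ∠JDS = 58.3° gives DS at 95.3° from the x-axis; with |DS| = 10.2, S = (13.1, -20.4). DS is perpendicular to SZ, so SZ runs at 5.30°; with |SZ| = 26.4, Z = (39.3, -18.0). ∠SZN = 95.0° gives ZN at -79.7° from the x-axis; with |ZN| = 27.8, N = (44.3, -45.3). Then |LN| = |N − L| = 63.4.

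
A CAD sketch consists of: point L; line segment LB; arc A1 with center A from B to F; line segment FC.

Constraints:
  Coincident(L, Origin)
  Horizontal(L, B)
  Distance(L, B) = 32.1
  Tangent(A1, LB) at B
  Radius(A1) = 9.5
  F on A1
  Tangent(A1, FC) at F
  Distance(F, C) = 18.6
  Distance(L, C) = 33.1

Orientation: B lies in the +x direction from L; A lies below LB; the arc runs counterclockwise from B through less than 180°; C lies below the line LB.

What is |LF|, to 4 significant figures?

24.10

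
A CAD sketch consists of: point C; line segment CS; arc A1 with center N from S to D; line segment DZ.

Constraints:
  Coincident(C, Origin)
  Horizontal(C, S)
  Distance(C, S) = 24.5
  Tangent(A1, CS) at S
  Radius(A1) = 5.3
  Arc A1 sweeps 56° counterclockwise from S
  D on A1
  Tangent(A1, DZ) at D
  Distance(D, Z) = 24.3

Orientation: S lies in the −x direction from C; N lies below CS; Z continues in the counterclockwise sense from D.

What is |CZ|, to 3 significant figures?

48.1

On A1, S sits at bearing 90° from N; a 56° counterclockwise sweep puts D at bearing 146°, so D = N + 5.3·(cos 146°, sin 146°) = (-28.9, -2.34). Tangency of A1 to DZ means the radius ND is perpendicular to DZ, so DZ runs along (−sin 146°, cos 146°); with |DZ| = 24.3, Z = (-42.5, -22.5). Then |CZ| = |Z − C| = 48.1.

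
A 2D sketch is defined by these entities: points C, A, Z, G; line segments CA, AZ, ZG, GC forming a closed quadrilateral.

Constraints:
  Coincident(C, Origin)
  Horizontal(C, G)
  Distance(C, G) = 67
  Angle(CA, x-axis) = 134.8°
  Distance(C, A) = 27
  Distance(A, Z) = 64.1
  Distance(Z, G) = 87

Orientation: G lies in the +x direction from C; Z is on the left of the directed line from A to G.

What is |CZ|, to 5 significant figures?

73.844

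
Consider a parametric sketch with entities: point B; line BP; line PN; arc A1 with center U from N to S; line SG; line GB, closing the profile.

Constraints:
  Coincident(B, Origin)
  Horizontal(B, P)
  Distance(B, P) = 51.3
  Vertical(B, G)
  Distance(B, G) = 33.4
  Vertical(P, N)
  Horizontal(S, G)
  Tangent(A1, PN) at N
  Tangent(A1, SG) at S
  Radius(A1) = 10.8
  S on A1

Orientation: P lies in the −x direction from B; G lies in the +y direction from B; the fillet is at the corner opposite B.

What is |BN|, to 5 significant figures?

56.058

B is at the origin; B and P share the same y with |BP| = 51.3 and P on the −x side, so P = (-51.300, 0.0000). B and G share the same x with |BG| = 33.4 and G on the +y side, so G = (0.0000, 33.400). The virtual corner opposite B is at (-51.300, 33.400). A1 meets PN tangentially, so UN is at right angles to PN and A1 meets SG tangentially, so US is at right angles to SG, with radius 10.8, so the center U sits 10.8 in from both sides at U = (-40.500, 22.600). That places the tangent points at N = (-51.300, 22.600) on PN and S = (-40.500, 33.400) on SG. Then |BN| = |N − B| = 56.058.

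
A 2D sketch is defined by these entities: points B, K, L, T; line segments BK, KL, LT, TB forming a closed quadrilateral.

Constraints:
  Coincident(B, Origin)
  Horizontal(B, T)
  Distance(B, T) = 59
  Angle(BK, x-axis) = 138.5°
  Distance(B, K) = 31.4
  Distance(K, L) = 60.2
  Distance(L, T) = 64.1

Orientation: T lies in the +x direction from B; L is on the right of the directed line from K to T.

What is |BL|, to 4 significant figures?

33.01

Checks: |KL| = 60.20 ✓; |LT| = 64.10 ✓.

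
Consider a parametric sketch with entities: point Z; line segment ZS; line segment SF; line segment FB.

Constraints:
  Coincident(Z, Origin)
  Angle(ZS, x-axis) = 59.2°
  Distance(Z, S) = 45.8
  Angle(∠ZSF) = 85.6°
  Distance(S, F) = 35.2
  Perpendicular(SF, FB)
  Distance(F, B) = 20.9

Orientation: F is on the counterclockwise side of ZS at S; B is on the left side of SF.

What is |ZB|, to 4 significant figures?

40.22

Z is at the origin; ZS runs at 59.2° with length 45.8, so S = 45.8·(cos 59.2°, sin 59.2°) = (23.45, 39.34). ∠ZSF = 85.6°, so SF runs at 59.2° + (180° − 85.6°) = 153.6° from the x-axis; with |SF| = 35.2, F = S + 35.2·(cos 153.6°, sin 153.6°) = (-8.077, 54.99). The perpendicularity gives FB at right angles to SF; with |FB| = 20.9 on the left of SF, B = F + 20.9·(-0.4446, -0.8957) = (-17.37, 36.27). Then |ZB| = |B − Z| = 40.22.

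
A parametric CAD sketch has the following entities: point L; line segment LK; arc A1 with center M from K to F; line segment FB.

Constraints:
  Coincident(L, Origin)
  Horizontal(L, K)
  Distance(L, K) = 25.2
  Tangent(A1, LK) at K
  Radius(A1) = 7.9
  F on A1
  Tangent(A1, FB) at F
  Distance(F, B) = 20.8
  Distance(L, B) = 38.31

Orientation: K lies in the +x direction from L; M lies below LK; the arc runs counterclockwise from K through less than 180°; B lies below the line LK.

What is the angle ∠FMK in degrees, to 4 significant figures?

106.9°

L is at the origin; L and K share the same y with |LK| = 25.2 and K on the +x side, so K = (25.20, 0.000). The tangent condition forces MK to be normal to LK, so M = K + (0, -7.9) = (25.20, -7.900). Since MF ⟂ FB (tangency), |MB| = √(7.9² + 20.8²) = 22.25 regardless of where F sits on A1. So B lies on both circle(L, 38.31) and circle(M, 22.25); the below-LK intersection is B = (23.70, -30.10). F is the foot of the tangent from B: F = (17.64, -10.20).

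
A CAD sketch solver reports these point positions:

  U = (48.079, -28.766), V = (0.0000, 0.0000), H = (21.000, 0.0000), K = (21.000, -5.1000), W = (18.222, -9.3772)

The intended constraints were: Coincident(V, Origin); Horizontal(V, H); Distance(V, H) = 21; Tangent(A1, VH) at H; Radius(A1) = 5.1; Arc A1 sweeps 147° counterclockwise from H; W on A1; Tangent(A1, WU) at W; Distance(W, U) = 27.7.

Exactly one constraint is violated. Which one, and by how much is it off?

Distance(W, U) = 27.7 — off by 7.90.

V = (0.00, 0.00) ✓; V.y = 0.00, H.y = 0.00 ✓; |VH| = 21.00 ✓; ∠(KH, HV) = 90.00° ✓; |KH| = 5.100 ✓; bearing(K→W) − bearing(K→H) = 147.0° ✓; |KW| = 5.100 ✓; ∠(KW, WU) = 90.00° ✓; |WU| = 35.60 ✗.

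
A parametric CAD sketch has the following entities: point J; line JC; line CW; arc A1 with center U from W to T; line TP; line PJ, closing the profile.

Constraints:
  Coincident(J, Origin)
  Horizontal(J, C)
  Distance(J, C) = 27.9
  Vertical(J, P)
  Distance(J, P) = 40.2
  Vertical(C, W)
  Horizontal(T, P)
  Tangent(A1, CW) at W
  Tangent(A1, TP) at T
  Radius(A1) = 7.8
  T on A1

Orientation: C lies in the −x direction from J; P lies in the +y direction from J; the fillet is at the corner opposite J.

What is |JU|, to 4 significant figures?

38.13

J is at the origin; JC is horizontal with |JC| = 27.9 and C on the −x side, so C = (-27.90, 0.000). JP is vertical with |JP| = 40.2 and P on the +y side, so P = (0.000, 40.20). The virtual corner opposite J is at (-27.90, 40.20). Tangency of A1 to CW means the radius UW is perpendicular to CW and the tangent condition forces UT to be normal to TP, with radius 7.8, so the center U sits 7.8 in from both sides at U = (-20.10, 32.40). Then |JU| = |U − J| = 38.13.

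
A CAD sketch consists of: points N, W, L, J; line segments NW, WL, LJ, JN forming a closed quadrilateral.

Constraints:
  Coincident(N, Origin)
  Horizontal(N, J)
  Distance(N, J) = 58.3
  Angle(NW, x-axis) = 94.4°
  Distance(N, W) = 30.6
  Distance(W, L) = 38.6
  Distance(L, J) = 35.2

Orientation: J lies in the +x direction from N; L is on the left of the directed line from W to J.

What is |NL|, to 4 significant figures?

45.30

Checks: |WL| = 38.60 ✓; |LJ| = 35.20 ✓.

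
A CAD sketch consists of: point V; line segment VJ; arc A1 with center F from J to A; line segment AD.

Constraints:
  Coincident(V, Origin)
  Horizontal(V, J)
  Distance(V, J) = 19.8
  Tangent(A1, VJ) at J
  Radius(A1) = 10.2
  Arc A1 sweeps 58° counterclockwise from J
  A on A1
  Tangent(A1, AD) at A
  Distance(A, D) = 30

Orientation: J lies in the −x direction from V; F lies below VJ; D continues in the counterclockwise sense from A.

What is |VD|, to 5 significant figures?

53.674

On A1, J sits at bearing 90° from F; a 58° counterclockwise sweep puts A at bearing 148°, so A = F + 10.2·(cos 148°, sin 148°) = (-28.450, -4.7948). Since A1 is tangent to AD there, FA ⟂ AD, so AD runs along (−sin 148°, cos 148°); with |AD| = 30.0, D = (-44.348, -30.236). Then |VD| = |D − V| = 53.674.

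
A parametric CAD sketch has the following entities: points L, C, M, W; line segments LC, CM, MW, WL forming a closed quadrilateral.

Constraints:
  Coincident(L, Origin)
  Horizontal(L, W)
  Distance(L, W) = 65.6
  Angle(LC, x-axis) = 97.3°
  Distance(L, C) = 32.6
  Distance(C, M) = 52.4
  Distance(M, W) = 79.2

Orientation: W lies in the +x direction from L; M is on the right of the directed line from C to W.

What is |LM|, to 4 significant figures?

22.54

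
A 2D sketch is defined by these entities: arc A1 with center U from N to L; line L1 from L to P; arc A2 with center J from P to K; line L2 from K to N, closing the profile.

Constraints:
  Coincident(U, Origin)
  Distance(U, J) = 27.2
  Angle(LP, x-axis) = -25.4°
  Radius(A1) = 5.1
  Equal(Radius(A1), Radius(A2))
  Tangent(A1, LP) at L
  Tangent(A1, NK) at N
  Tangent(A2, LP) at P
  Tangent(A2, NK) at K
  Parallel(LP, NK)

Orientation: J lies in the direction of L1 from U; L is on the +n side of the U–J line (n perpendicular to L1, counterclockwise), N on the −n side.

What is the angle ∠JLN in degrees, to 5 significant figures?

79.380°

The slot axis is L1's direction at -25.4°, so u = (cos -25.4°, sin -25.4°) = (0.90334, -0.42894) and n = (−sin -25.4°, cos -25.4°) = (0.42894, 0.90334). U is at the origin and J lies 27.2 along u from U, so J = 27.2·u = (24.571, -11.667). Tangency of A1 to both parallel lines with radius 5.1 puts L and N at U ± 5.1·n: L = (2.1876, 4.6070), N = (-2.1876, -4.6070). Then cos ∠JLN = LJ·LN / (|LJ||LN|), giving 79.380°.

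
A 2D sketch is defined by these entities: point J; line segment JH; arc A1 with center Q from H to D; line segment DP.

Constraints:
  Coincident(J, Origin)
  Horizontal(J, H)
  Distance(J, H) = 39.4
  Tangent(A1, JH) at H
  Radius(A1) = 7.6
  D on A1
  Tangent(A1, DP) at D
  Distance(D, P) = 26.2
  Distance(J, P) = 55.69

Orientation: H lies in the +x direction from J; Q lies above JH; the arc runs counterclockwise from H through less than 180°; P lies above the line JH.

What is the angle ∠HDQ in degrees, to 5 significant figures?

41.429°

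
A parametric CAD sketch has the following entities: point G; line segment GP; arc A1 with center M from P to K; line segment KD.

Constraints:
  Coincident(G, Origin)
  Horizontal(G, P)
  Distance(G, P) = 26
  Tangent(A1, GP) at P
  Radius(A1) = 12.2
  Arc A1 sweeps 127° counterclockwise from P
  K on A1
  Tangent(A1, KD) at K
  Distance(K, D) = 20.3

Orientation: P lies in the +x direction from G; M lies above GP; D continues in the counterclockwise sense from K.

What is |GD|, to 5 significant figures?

42.800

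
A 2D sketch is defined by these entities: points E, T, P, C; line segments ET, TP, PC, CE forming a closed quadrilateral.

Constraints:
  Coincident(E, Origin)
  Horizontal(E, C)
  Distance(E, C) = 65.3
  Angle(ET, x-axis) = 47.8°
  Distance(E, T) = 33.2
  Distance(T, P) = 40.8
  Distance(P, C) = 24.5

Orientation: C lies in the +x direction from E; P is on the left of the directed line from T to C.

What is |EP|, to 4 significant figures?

67.65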